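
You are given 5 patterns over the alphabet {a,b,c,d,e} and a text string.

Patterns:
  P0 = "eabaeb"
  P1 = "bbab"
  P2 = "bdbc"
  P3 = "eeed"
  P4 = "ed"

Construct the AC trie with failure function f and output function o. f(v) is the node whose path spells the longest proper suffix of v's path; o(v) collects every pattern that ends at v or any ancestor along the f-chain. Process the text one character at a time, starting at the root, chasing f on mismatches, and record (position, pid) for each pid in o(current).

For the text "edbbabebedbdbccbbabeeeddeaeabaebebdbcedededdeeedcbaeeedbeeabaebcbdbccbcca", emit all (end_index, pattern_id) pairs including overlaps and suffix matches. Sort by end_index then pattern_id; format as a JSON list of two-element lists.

Build automaton:
Trie (insert patterns):
  n0 'ε': b→7 e→1
  n1 'e': a→2 d→17 e→14
  n2 'ea': b→3
  n3 'eab': a→4
  n4 'eaba': e→5
  n5 'eabae': b→6
  n6 'eabaeb': ·  [P0 ends]
  n7 'b': b→8 d→11
  n8 'bb': a→9
  n9 'bba': b→10
  n10 'bbab': ·  [P1 ends]
  n11 'bd': b→12
  n12 'bdb': c→13
  n13 'bdbc': ·  [P2 ends]
  n14 'ee': e→15
  n15 'eee': d→16
  n16 'eeed': ·  [P3 ends]
  n17 'ed': ·  [P4 ends]

Failure links (BFS by depth):
  fail(1) 'e': from fail(0)=0 chase 'e': 0 ⇒ 0;  out=∅∪out(0)=∅
  fail(7) 'b': from fail(0)=0 chase 'b': 0 ⇒ 0;  out=∅∪out(0)=∅
  fail(2) 'ea': from fail(1)=0 chase 'a': 0 ⇒ 0;  out=∅∪out(0)=∅
  fail(8) 'bb': from fail(7)=0 chase 'b': 0 ⇒ 7;  out=∅∪out(7)=∅
  fail(11) 'bd': from fail(7)=0 chase 'd': 0 ⇒ 0;  out=∅∪out(0)=∅
  fail(14) 'ee': from fail(1)=0 chase 'e': 0 ⇒ 1;  out=∅∪out(1)=∅
  fail(17) 'ed': from fail(1)=0 chase 'd': 0 ⇒ 0;  out={4}∪out(0)={4}
  fail(3) 'eab': from fail(2)=0 chase 'b': 0 ⇒ 7;  out=∅∪out(7)=∅
  fail(9) 'bba': from fail(8)=7 chase 'a': 7→0 ⇒ 0;  out=∅∪out(0)=∅
  fail(12) 'bdb': from fail(11)=0 chase 'b': 0 ⇒ 7;  out=∅∪out(7)=∅
  fail(15) 'eee': from fail(14)=1 chase 'e': 1 ⇒ 14;  out=∅∪out(14)=∅
  fail(4) 'eaba': from fail(3)=7 chase 'a': 7→0 ⇒ 0;  out=∅∪out(0)=∅
  fail(10) 'bbab': from fail(9)=0 chase 'b': 0 ⇒ 7;  out={1}∪out(7)={1}
  fail(13) 'bdbc': from fail(12)=7 chase 'c': 7→0 ⇒ 0;  out={2}∪out(0)={2}
  fail(16) 'eeed': from fail(15)=14 chase 'd': 14→1 ⇒ 17;  out={3}∪out(17)={3,4}
  fail(5) 'eabae': from fail(4)=0 chase 'e': 0 ⇒ 1;  out=∅∪out(1)=∅
  fail(6) 'eabaeb': from fail(5)=1 chase 'b': 1→0 ⇒ 7;  out={0}∪out(7)={0}

Text stream:
i=0 'e': node 0→1
i=1 'd': node 1→17  → match P4@[0:1]
i=2 'b': node 17→7 (fail-walked)
i=3 'b': node 7→8
i=4 'a': node 8→9
i=5 'b': node 9→10  → match P1@[2:5]
i=6 'e': node 10→1 (fail-walked)
i=7 'b': node 1→7 (fail-walked)
i=8 'e': node 7→1 (fail-walked)
i=9 'd': node 1→17  → match P4@[8:9]
i=10 'b': node 17→7 (fail-walked)
i=11 'd': node 7→11
i=12 'b': node 11→12
i=13 'c': node 12→13  → match P2@[10:13]
i=14 'c': node 13→0 (fail-walked)
i=15 'b': node 0→7
i=16 'b': node 7→8
i=17 'a': node 8→9
i=18 'b': node 9→10  → match P1@[15:18]
i=19 'e': node 10→1 (fail-walked)
i=20 'e': node 1→14
i=21 'e': node 14→15
i=22 'd': node 15→16  → match P3@[19:22],P4@[21:22]
i=23 'd': node 16→0 (fail-walked)
i=24 'e': node 0→1
i=25 'a': node 1→2
i=26 'e': node 2→1 (fail-walked)
i=27 'a': node 1→2
i=28 'b': node 2→3
i=29 'a': node 3→4
i=30 'e': node 4→5
i=31 'b': node 5→6  → match P0@[26:31]
i=32 'e': node 6→1 (fail-walked)
i=33 'b': node 1→7 (fail-walked)
i=34 'd': node 7→11
i=35 'b': node 11→12
i=36 'c': node 12→13  → match P2@[33:36]
i=37 'e': node 13→1 (fail-walked)
i=38 'd': node 1→17  → match P4@[37:38]
i=39 'e': node 17→1 (fail-walked)
i=40 'd': node 1→17  → match P4@[39:40]
i=41 'e': node 17→1 (fail-walked)
i=42 'd': node 1→17  → match P4@[41:42]
i=43 'd': node 17→0 (fail-walked)
i=44 'e': node 0→1
i=45 'e': node 1→14
i=46 'e': node 14→15
i=47 'd': node 15→16  → match P3@[44:47],P4@[46:47]
i=48 'c': node 16→0 (fail-walked)
i=49 'b': node 0→7
i=50 'a': node 7→0 (fail-walked)
i=51 'e': node 0→1
i=52 'e': node 1→14
i=53 'e': node 14→15
i=54 'd': node 15→16  → match P3@[51:54],P4@[53:54]
i=55 'b': node 16→7 (fail-walked)
i=56 'e': node 7→1 (fail-walked)
i=57 'e': node 1→14
i=58 'a': node 14→2 (fail-walked)
i=59 'b': node 2→3
i=60 'a': node 3→4
i=61 'e': node 4→5
i=62 'b': node 5→6  → match P0@[57:62]
i=63 'c': node 6→0 (fail-walked)
i=64 'b': node 0→7
i=65 'd': node 7→11
i=66 'b': node 11→12
i=67 'c': node 12→13  → match P2@[64:67]
i=68 'c': node 13→0 (fail-walked)
i=69 'b': node 0→7
i=70 'c': node 7→0 (fail-walked)
i=71 'c': node 0→0
i=72 'a': node 0→0

Matches: [[1,4],[5,1],[9,4],[13,2],[18,1],[22,3],[22,4],[31,0],[36,2],[38,4],[40,4],[42,4],[47,3],[47,4],[54,3],[54,4],[62,0],[67,2]]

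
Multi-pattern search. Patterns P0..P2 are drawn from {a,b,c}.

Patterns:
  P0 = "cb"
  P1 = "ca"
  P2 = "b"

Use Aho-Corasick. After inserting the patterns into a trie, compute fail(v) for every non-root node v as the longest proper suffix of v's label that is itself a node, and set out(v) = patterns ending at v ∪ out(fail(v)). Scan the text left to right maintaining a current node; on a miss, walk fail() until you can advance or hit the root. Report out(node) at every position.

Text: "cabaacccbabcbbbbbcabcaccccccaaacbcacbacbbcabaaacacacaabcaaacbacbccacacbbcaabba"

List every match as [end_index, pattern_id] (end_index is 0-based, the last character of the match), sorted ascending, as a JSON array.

Construct AC machine:
Trie nodes:
  n0 'ε': b→4 c→1
  n1 'c': a→3 b→2
  n2 'cb': ·  ←P0
  n3 'ca': ·  ←P1
  n4 'b': ·  ←P2

Failure links (BFS by depth):
  fail(1) 'c': from fail(0)=0 chase 'c': 0 ⇒ 0;  out=∅∪out(0)=∅
  fail(4) 'b': from fail(0)=0 chase 'b': 0 ⇒ 0;  out={2}∪out(0)={2}
  fail(2) 'cb': from fail(1)=0 chase 'b': 0 ⇒ 4;  out={0}∪out(4)={0,2}
  fail(3) 'ca': from fail(1)=0 chase 'a': 0 ⇒ 0;  out={1}∪out(0)={1}

Run:
i=0 'c': node 0→1
i=1 'a': node 1→3  emit P1@[0:1]
i=2 'b': node 3→4 (via fail)  emit P2@[2:2]
i=3 'a': node 4→0 (via fail)
i=4 'a': node 0→0
i=5 'c': node 0→1
i=6 'c': node 1→1 (via fail)
i=7 'c': node 1→1 (via fail)
i=8 'b': node 1→2  emit P0@[7:8],P2@[8:8]
i=9 'a': node 2→0 (via fail)
i=10 'b': node 0→4  emit P2@[10:10]
i=11 'c': node 4→1 (via fail)
i=12 'b': node 1→2  emit P0@[11:12],P2@[12:12]
i=13 'b': node 2→4 (via fail)  emit P2@[13:13]
i=14 'b': node 4→4 (via fail)  emit P2@[14:14]
i=15 'b': node 4→4 (via fail)  emit P2@[15:15]
i=16 'b': node 4→4 (via fail)  emit P2@[16:16]
i=17 'c': node 4→1 (via fail)
i=18 'a': node 1→3  emit P1@[17:18]
i=19 'b': node 3→4 (via fail)  emit P2@[19:19]
i=20 'c': node 4→1 (via fail)
i=21 'a': node 1→3  emit P1@[20:21]
i=22 'c': node 3→1 (via fail)
i=23 'c': node 1→1 (via fail)
i=24 'c': node 1→1 (via fail)
i=25 'c': node 1→1 (via fail)
i=26 'c': node 1→1 (via fail)
i=27 'c': node 1→1 (via fail)
i=28 'a': node 1→3  emit P1@[27:28]
i=29 'a': node 3→0 (via fail)
i=30 'a': node 0→0
i=31 'c': node 0→1
i=32 'b': node 1→2  emit P0@[31:32],P2@[32:32]
i=33 'c': node 2→1 (via fail)
i=34 'a': node 1→3  emit P1@[33:34]
i=35 'c': node 3→1 (via fail)
i=36 'b': node 1→2  emit P0@[35:36],P2@[36:36]
i=37 'a': node 2→0 (via fail)
i=38 'c': node 0→1
i=39 'b': node 1→2  emit P0@[38:39],P2@[39:39]
i=40 'b': node 2→4 (via fail)  emit P2@[40:40]
i=41 'c': node 4→1 (via fail)
i=42 'a': node 1→3  emit P1@[41:42]
i=43 'b': node 3→4 (via fail)  emit P2@[43:43]
i=44 'a': node 4→0 (via fail)
i=45 'a': node 0→0
i=46 'a': node 0→0
i=47 'c': node 0→1
i=48 'a': node 1→3  emit P1@[47:48]
i=49 'c': node 3→1 (via fail)
i=50 'a': node 1→3  emit P1@[49:50]
i=51 'c': node 3→1 (via fail)
i=52 'a': node 1→3  emit P1@[51:52]
i=53 'a': node 3→0 (via fail)
i=54 'b': node 0→4  emit P2@[54:54]
i=55 'c': node 4→1 (via fail)
i=56 'a': node 1→3  emit P1@[55:56]
i=57 'a': node 3→0 (via fail)
i=58 'a': node 0→0
i=59 'c': node 0→1
i=60 'b': node 1→2  emit P0@[59:60],P2@[60:60]
i=61 'a': node 2→0 (via fail)
i=62 'c': node 0→1
i=63 'b': node 1→2  emit P0@[62:63],P2@[63:63]
i=64 'c': node 2→1 (via fail)
i=65 'c': node 1→1 (via fail)
i=66 'a': node 1→3  emit P1@[65:66]
i=67 'c': node 3→1 (via fail)
i=68 'a': node 1→3  emit P1@[67:68]
i=69 'c': node 3→1 (via fail)
i=70 'b': node 1→2  emit P0@[69:70],P2@[70:70]
i=71 'b': node 2→4 (via fail)  emit P2@[71:71]
i=72 'c': node 4→1 (via fail)
i=73 'a': node 1→3  emit P1@[72:73]
i=74 'a': node 3→0 (via fail)
i=75 'b': node 0→4  emit P2@[75:75]
i=76 'b': node 4→4 (via fail)  emit P2@[76:76]
i=77 'a': node 4→0 (via fail)

Result: [[1,1],[2,2],[8,0],[8,2],[10,2],[12,0],[12,2],[13,2],[14,2],[15,2],[16,2],[18,1],[19,2],[21,1],[28,1],[32,0],[32,2],[34,1],[36,0],[36,2],[39,0],[39,2],[40,2],[42,1],[43,2],[48,1],[50,1],[52,1],[54,2],[56,1],[60,0],[60,2],[63,0],[63,2],[66,1],[68,1],[70,0],[70,2],[71,2],[73,1],[75,2],[76,2]]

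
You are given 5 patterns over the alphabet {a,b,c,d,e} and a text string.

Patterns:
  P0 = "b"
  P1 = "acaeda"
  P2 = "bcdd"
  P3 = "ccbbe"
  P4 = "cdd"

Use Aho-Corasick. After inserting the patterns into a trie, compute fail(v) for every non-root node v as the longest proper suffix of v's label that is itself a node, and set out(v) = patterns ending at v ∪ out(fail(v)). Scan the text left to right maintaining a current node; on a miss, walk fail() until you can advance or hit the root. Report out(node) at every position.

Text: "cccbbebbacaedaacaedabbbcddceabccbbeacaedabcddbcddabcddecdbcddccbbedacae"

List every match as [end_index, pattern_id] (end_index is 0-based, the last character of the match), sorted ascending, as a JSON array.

Build:
Trie (insert patterns):
  0='ε' goto a→2 b→1 c→11
  1='b' goto c→8  [P0 ends]
  2='a' goto c→3
  3='ac' goto a→4
  4='aca' goto e→5
  5='acae' goto d→6
  6='acaed' goto a→7
  7='acaeda' goto ·  [P1 ends]
  8='bc' goto d→9
  9='bcd' goto d→10
  10='bcdd' goto ·  [P2 ends]
  11='c' goto c→12 d→16
  12='cc' goto b→13
  13='ccb' goto b→14
  14='ccbb' goto e→15
  15='ccbbe' goto ·  [P3 ends]
  16='cd' goto d→17
  17='cdd' goto ·  [P4 ends]

BFS fail/out derivation:
  fail(1) 'b': from fail(0)=0 chase 'b': 0 ⇒ 0;  out={0}∪out(0)={0}
  fail(2) 'a': from fail(0)=0 chase 'a': 0 ⇒ 0;  out=∅∪out(0)=∅
  fail(11) 'c': from fail(0)=0 chase 'c': 0 ⇒ 0;  out=∅∪out(0)=∅
  fail(3) 'ac': from fail(2)=0 chase 'c': 0 ⇒ 11;  out=∅∪out(11)=∅
  fail(8) 'bc': from fail(1)=0 chase 'c': 0 ⇒ 11;  out=∅∪out(11)=∅
  fail(12) 'cc': from fail(11)=0 chase 'c': 0 ⇒ 11;  out=∅∪out(11)=∅
  fail(16) 'cd': from fail(11)=0 chase 'd': 0 ⇒ 0;  out=∅∪out(0)=∅
  fail(4) 'aca': from fail(3)=11 chase 'a': 11→0 ⇒ 2;  out=∅∪out(2)=∅
  fail(9) 'bcd': from fail(8)=11 chase 'd': 11 ⇒ 16;  out=∅∪out(16)=∅
  fail(13) 'ccb': from fail(12)=11 chase 'b': 11→0 ⇒ 1;  out=∅∪out(1)={0}
  fail(17) 'cdd': from fail(16)=0 chase 'd': 0 ⇒ 0;  out={4}∪out(0)={4}
  fail(5) 'acae': from fail(4)=2 chase 'e': 2→0 ⇒ 0;  out=∅∪out(0)=∅
  fail(10) 'bcdd': from fail(9)=16 chase 'd': 16 ⇒ 17;  out={2}∪out(17)={2,4}
  fail(14) 'ccbb': from fail(13)=1 chase 'b': 1→0 ⇒ 1;  out=∅∪out(1)={0}
  fail(6) 'acaed': from fail(5)=0 chase 'd': 0 ⇒ 0;  out=∅∪out(0)=∅
  fail(15) 'ccbbe': from fail(14)=1 chase 'e': 1→0 ⇒ 0;  out={3}∪out(0)={3}
  fail(7) 'acaeda': from fail(6)=0 chase 'a': 0 ⇒ 2;  out={1}∪out(2)={1}

Text stream:
i=0 'c': node 0→11
i=1 'c': node 11→12
i=2 'c': node 12→12 (fail-walked)
i=3 'b': node 12→13  → match P0@[3:3]
i=4 'b': node 13→14  → match P0@[4:4]
i=5 'e': node 14→15  → match P3@[1:5]
i=6 'b': node 15→1 (fail-walked)  → match P0@[6:6]
i=7 'b': node 1→1 (fail-walked)  → match P0@[7:7]
i=8 'a': node 1→2 (fail-walked)
i=9 'c': node 2→3
i=10 'a': node 3→4
i=11 'e': node 4→5
i=12 'd': node 5→6
i=13 'a': node 6→7  → match P1@[8:13]
i=14 'a': node 7→2 (fail-walked)
i=15 'c': node 2→3
i=16 'a': node 3→4
i=17 'e': node 4→5
i=18 'd': node 5→6
i=19 'a': node 6→7  → match P1@[14:19]
i=20 'b': node 7→1 (fail-walked)  → match P0@[20:20]
i=21 'b': node 1→1 (fail-walked)  → match P0@[21:21]
i=22 'b': node 1→1 (fail-walked)  → match P0@[22:22]
i=23 'c': node 1→8
i=24 'd': node 8→9
i=25 'd': node 9→10  → match P2@[22:25],P4@[23:25]
i=26 'c': node 10→11 (fail-walked)
i=27 'e': node 11→0 (fail-walked)
i=28 'a': node 0→2
i=29 'b': node 2→1 (fail-walked)  → match P0@[29:29]
i=30 'c': node 1→8
i=31 'c': node 8→12 (fail-walked)
i=32 'b': node 12→13  → match P0@[32:32]
i=33 'b': node 13→14  → match P0@[33:33]
i=34 'e': node 14→15  → match P3@[30:34]
i=35 'a': node 15→2 (fail-walked)
i=36 'c': node 2→3
i=37 'a': node 3→4
i=38 'e': node 4→5
i=39 'd': node 5→6
i=40 'a': node 6→7  → match P1@[35:40]
i=41 'b': node 7→1 (fail-walked)  → match P0@[41:41]
i=42 'c': node 1→8
i=43 'd': node 8→9
i=44 'd': node 9→10  → match P2@[41:44],P4@[42:44]
i=45 'b': node 10→1 (fail-walked)  → match P0@[45:45]
i=46 'c': node 1→8
i=47 'd': node 8→9
i=48 'd': node 9→10  → match P2@[45:48],P4@[46:48]
i=49 'a': node 10→2 (fail-walked)
i=50 'b': node 2→1 (fail-walked)  → match P0@[50:50]
i=51 'c': node 1→8
i=52 'd': node 8→9
i=53 'd': node 9→10  → match P2@[50:53],P4@[51:53]
i=54 'e': node 10→0 (fail-walked)
i=55 'c': node 0→11
i=56 'd': node 11→16
i=57 'b': node 16→1 (fail-walked)  → match P0@[57:57]
i=58 'c': node 1→8
i=59 'd': node 8→9
i=60 'd': node 9→10  → match P2@[57:60],P4@[58:60]
i=61 'c': node 10→11 (fail-walked)
i=62 'c': node 11→12
i=63 'b': node 12→13  → match P0@[63:63]
i=64 'b': node 13→14  → match P0@[64:64]
i=65 'e': node 14→15  → match P3@[61:65]
i=66 'd': node 15→0 (fail-walked)
i=67 'a': node 0→2
i=68 'c': node 2→3
i=69 'a': node 3→4
i=70 'e': node 4→5

All matches (sorted): [[3,0],[4,0],[5,3],[6,0],[7,0],[13,1],[19,1],[20,0],[21,0],[22,0],[25,2],[25,4],[29,0],[32,0],[33,0],[34,3],[40,1],[41,0],[44,2],[44,4],[45,0],[48,2],[48,4],[50,0],[53,2],[53,4],[57,0],[60,2],[60,4],[63,0],[64,0],[65,3]]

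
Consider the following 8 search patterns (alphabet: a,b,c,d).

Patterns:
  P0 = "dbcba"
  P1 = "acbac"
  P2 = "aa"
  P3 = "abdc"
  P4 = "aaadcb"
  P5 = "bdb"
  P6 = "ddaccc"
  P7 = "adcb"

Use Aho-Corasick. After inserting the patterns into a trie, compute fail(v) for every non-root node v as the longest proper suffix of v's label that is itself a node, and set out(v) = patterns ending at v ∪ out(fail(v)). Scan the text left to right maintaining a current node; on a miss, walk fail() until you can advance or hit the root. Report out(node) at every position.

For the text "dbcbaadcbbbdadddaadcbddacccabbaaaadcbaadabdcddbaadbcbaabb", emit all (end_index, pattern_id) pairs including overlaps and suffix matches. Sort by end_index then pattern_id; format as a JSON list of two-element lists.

Build automaton:
Trie nodes:
  n0 'ε': a→6 b→19 d→1
  n1 'd': b→2 d→22
  n2 'db': c→3
  n3 'dbc': b→4
  n4 'dbcb': a→5
  n5 'dbcba': ·  [P0 ends]
  n6 'a': a→11 b→12 c→7 d→27
  n7 'ac': b→8
  n8 'acb': a→9
  n9 'acba': c→10
  n10 'acbac': ·  [P1 ends]
  n11 'aa': a→15  [P2 ends]
  n12 'ab': d→13
  n13 'abd': c→14
  n14 'abdc': ·  [P3 ends]
  n15 'aaa': d→16
  n16 'aaad': c→17
  n17 'aaadc': b→18
  n18 'aaadcb': ·  [P4 ends]
  n19 'b': d→20
  n20 'bd': b→21
  n21 'bdb': ·  [P5 ends]
  n22 'dd': a→23
  n23 'dda': c→24
  n24 'ddac': c→25
  n25 'ddacc': c→26
  n26 'ddaccc': ·  [P6 ends]
  n27 'ad': c→28
  n28 'adc': b→29
  n29 'adcb': ·  [P7 ends]

Failure links (BFS by depth):
  n1('d'): parent n0 fail=0; on 'd' 0 → fail=0;  out ∅∪∅=∅
  n6('a'): parent n0 fail=0; on 'a' 0 → fail=0;  out ∅∪∅=∅
  n19('b'): parent n0 fail=0; on 'b' 0 → fail=0;  out ∅∪∅=∅
  n2('db'): parent n1 fail=0; on 'b' 0 → fail=19;  out ∅∪∅=∅
  n7('ac'): parent n6 fail=0; on 'c' 0 → fail=0;  out ∅∪∅=∅
  n11('aa'): parent n6 fail=0; on 'a' 0 → fail=6;  out {2}∪∅={2}
  n12('ab'): parent n6 fail=0; on 'b' 0 → fail=19;  out ∅∪∅=∅
  n20('bd'): parent n19 fail=0; on 'd' 0 → fail=1;  out ∅∪∅=∅
  n22('dd'): parent n1 fail=0; on 'd' 0 → fail=1;  out ∅∪∅=∅
  n27('ad'): parent n6 fail=0; on 'd' 0 → fail=1;  out ∅∪∅=∅
  n3('dbc'): parent n2 fail=19; on 'c' 19→0 → fail=0;  out ∅∪∅=∅
  n8('acb'): parent n7 fail=0; on 'b' 0 → fail=19;  out ∅∪∅=∅
  n13('abd'): parent n12 fail=19; on 'd' 19 → fail=20;  out ∅∪∅=∅
  n15('aaa'): parent n11 fail=6; on 'a' 6 → fail=11;  out ∅∪{2}={2}
  n21('bdb'): parent n20 fail=1; on 'b' 1 → fail=2;  out {5}∪∅={5}
  n23('dda'): parent n22 fail=1; on 'a' 1→0 → fail=6;  out ∅∪∅=∅
  n28('adc'): parent n27 fail=1; on 'c' 1→0 → fail=0;  out ∅∪∅=∅
  n4('dbcb'): parent n3 fail=0; on 'b' 0 → fail=19;  out ∅∪∅=∅
  n9('acba'): parent n8 fail=19; on 'a' 19→0 → fail=6;  out ∅∪∅=∅
  n14('abdc'): parent n13 fail=20; on 'c' 20→1→0 → fail=0;  out {3}∪∅={3}
  n16('aaad'): parent n15 fail=11; on 'd' 11→6 → fail=27;  out ∅∪∅=∅
  n24('ddac'): parent n23 fail=6; on 'c' 6 → fail=7;  out ∅∪∅=∅
  n29('adcb'): parent n28 fail=0; on 'b' 0 → fail=19;  out {7}∪∅={7}
  n5('dbcba'): parent n4 fail=19; on 'a' 19→0 → fail=6;  out {0}∪∅={0}
  n10('acbac'): parent n9 fail=6; on 'c' 6 → fail=7;  out {1}∪∅={1}
  n17('aaadc'): parent n16 fail=27; on 'c' 27 → fail=28;  out ∅∪∅=∅
  n25('ddacc'): parent n24 fail=7; on 'c' 7→0 → fail=0;  out ∅∪∅=∅
  n18('aaadcb'): parent n17 fail=28; on 'b' 28 → fail=29;  out {4}∪{7}={4,7}
  n26('ddaccc'): parent n25 fail=0; on 'c' 0 → fail=0;  out {6}∪∅={6}

Run:
[0] read 'd'  n0⇒n1
[1] read 'b'  n1⇒n2
[2] read 'c'  n2⇒n3
[3] read 'b'  n3⇒n4
[4] read 'a'  n4⇒n5  ** P0@[0:4]
[5] read 'a'  n5⇒n11 ·f  ** P2@[4:5]
[6] read 'd'  n11⇒n27 ·f
[7] read 'c'  n27⇒n28
[8] read 'b'  n28⇒n29  ** P7@[5:8]
[9] read 'b'  n29⇒n19 ·f
[10] read 'b'  n19⇒n19 ·f
[11] read 'd'  n19⇒n20
[12] read 'a'  n20⇒n6 ·f
[13] read 'd'  n6⇒n27
[14] read 'd'  n27⇒n22 ·f
[15] read 'd'  n22⇒n22 ·f
[16] read 'a'  n22⇒n23
[17] read 'a'  n23⇒n11 ·f  ** P2@[16:17]
[18] read 'd'  n11⇒n27 ·f
[19] read 'c'  n27⇒n28
[20] read 'b'  n28⇒n29  ** P7@[17:20]
[21] read 'd'  n29⇒n20 ·f
[22] read 'd'  n20⇒n22 ·f
[23] read 'a'  n22⇒n23
[24] read 'c'  n23⇒n24
[25] read 'c'  n24⇒n25
[26] read 'c'  n25⇒n26  ** P6@[21:26]
[27] read 'a'  n26⇒n6 ·f
[28] read 'b'  n6⇒n12
[29] read 'b'  n12⇒n19 ·f
[30] read 'a'  n19⇒n6 ·f
[31] read 'a'  n6⇒n11  ** P2@[30:31]
[32] read 'a'  n11⇒n15  ** P2@[31:32]
[33] read 'a'  n15⇒n15 ·f  ** P2@[32:33]
[34] read 'd'  n15⇒n16
[35] read 'c'  n16⇒n17
[36] read 'b'  n17⇒n18  ** P4@[31:36],P7@[33:36]
[37] read 'a'  n18⇒n6 ·f
[38] read 'a'  n6⇒n11  ** P2@[37:38]
[39] read 'd'  n11⇒n27 ·f
[40] read 'a'  n27⇒n6 ·f
[41] read 'b'  n6⇒n12
[42] read 'd'  n12⇒n13
[43] read 'c'  n13⇒n14  ** P3@[40:43]
[44] read 'd'  n14⇒n1 ·f
[45] read 'd'  n1⇒n22
[46] read 'b'  n22⇒n2 ·f
[47] read 'a'  n2⇒n6 ·f
[48] read 'a'  n6⇒n11  ** P2@[47:48]
[49] read 'd'  n11⇒n27 ·f
[50] read 'b'  n27⇒n2 ·f
[51] read 'c'  n2⇒n3
[52] read 'b'  n3⇒n4
[53] read 'a'  n4⇒n5  ** P0@[49:53]
[54] read 'a'  n5⇒n11 ·f  ** P2@[53:54]
[55] read 'b'  n11⇒n12 ·f
[56] read 'b'  n12⇒n19 ·f

Result: [[4,0],[5,2],[8,7],[17,2],[20,7],[26,6],[31,2],[32,2],[33,2],[36,4],[36,7],[38,2],[43,3],[48,2],[53,0],[54,2]]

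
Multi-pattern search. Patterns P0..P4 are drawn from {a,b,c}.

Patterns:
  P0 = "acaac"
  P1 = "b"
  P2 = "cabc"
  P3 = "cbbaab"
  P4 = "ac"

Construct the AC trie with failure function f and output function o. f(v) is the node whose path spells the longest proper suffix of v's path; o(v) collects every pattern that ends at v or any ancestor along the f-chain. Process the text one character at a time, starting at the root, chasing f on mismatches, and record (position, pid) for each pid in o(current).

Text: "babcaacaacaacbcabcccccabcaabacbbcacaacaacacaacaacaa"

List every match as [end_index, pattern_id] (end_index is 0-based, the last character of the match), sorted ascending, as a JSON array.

Build automaton:
Trie nodes:
  0='ε' goto a→1 b→6 c→7
  1='a' goto c→2
  2='ac' goto a→3  ←P4
  3='aca' goto a→4
  4='acaa' goto c→5
  5='acaac' goto ·  ←P0
  6='b' goto ·  ←P1
  7='c' goto a→8 b→11
  8='ca' goto b→9
  9='cab' goto c→10
  10='cabc' goto ·  ←P2
  11='cb' goto b→12
  12='cbb' goto a→13
  13='cbba' goto a→14
  14='cbbaa' goto b→15
  15='cbbaab' goto ·  ←P3

Failure links (BFS by depth):
  n1('a'): parent n0 fail=0; on 'a' 0 → fail=0;  out ∅∪∅=∅
  n6('b'): parent n0 fail=0; on 'b' 0 → fail=0;  out {1}∪∅={1}
  n7('c'): parent n0 fail=0; on 'c' 0 → fail=0;  out ∅∪∅=∅
  n2('ac'): parent n1 fail=0; on 'c' 0 → fail=7;  out {4}∪∅={4}
  n8('ca'): parent n7 fail=0; on 'a' 0 → fail=1;  out ∅∪∅=∅
  n11('cb'): parent n7 fail=0; on 'b' 0 → fail=6;  out ∅∪{1}={1}
  n3('aca'): parent n2 fail=7; on 'a' 7 → fail=8;  out ∅∪∅=∅
  n9('cab'): parent n8 fail=1; on 'b' 1→0 → fail=6;  out ∅∪{1}={1}
  n12('cbb'): parent n11 fail=6; on 'b' 6→0 → fail=6;  out ∅∪{1}={1}
  n4('acaa'): parent n3 fail=8; on 'a' 8→1→0 → fail=1;  out ∅∪∅=∅
  n10('cabc'): parent n9 fail=6; on 'c' 6→0 → fail=7;  out {2}∪∅={2}
  n13('cbba'): parent n12 fail=6; on 'a' 6→0 → fail=1;  out ∅∪∅=∅
  n5('acaac'): parent n4 fail=1; on 'c' 1 → fail=2;  out {0}∪{4}={0,4}
  n14('cbbaa'): parent n13 fail=1; on 'a' 1→0 → fail=1;  out ∅∪∅=∅
  n15('cbbaab'): parent n14 fail=1; on 'b' 1→0 → fail=6;  out {3}∪{1}={1,3}

Scan:
pos 0 'b': at 6  → match P1@[0:0]
pos 1 'a': at 1 (via fail)
pos 2 'b': at 6 (via fail)  → match P1@[2:2]
pos 3 'c': at 7 (via fail)
pos 4 'a': at 8
pos 5 'a': at 1 (via fail)
pos 6 'c': at 2  → match P4@[5:6]
pos 7 'a': at 3
pos 8 'a': at 4
pos 9 'c': at 5  → match P0@[5:9],P4@[8:9]
pos 10 'a': at 3 (via fail)
pos 11 'a': at 4
pos 12 'c': at 5  → match P0@[8:12],P4@[11:12]
pos 13 'b': at 11 (via fail)  → match P1@[13:13]
pos 14 'c': at 7 (via fail)
pos 15 'a': at 8
pos 16 'b': at 9  → match P1@[16:16]
pos 17 'c': at 10  → match P2@[14:17]
pos 18 'c': at 7 (via fail)
pos 19 'c': at 7 (via fail)
pos 20 'c': at 7 (via fail)
pos 21 'c': at 7 (via fail)
pos 22 'a': at 8
pos 23 'b': at 9  → match P1@[23:23]
pos 24 'c': at 10  → match P2@[21:24]
pos 25 'a': at 8 (via fail)
pos 26 'a': at 1 (via fail)
pos 27 'b': at 6 (via fail)  → match P1@[27:27]
pos 28 'a': at 1 (via fail)
pos 29 'c': at 2  → match P4@[28:29]
pos 30 'b': at 11 (via fail)  → match P1@[30:30]
pos 31 'b': at 12  → match P1@[31:31]
pos 32 'c': at 7 (via fail)
pos 33 'a': at 8
pos 34 'c': at 2 (via fail)  → match P4@[33:34]
pos 35 'a': at 3
pos 36 'a': at 4
pos 37 'c': at 5  → match P0@[33:37],P4@[36:37]
pos 38 'a': at 3 (via fail)
pos 39 'a': at 4
pos 40 'c': at 5  → match P0@[36:40],P4@[39:40]
pos 41 'a': at 3 (via fail)
pos 42 'c': at 2 (via fail)  → match P4@[41:42]
pos 43 'a': at 3
pos 44 'a': at 4
pos 45 'c': at 5  → match P0@[41:45],P4@[44:45]
pos 46 'a': at 3 (via fail)
pos 47 'a': at 4
pos 48 'c': at 5  → match P0@[44:48],P4@[47:48]
pos 49 'a': at 3 (via fail)
pos 50 'a': at 4

Matches: [[0,1],[2,1],[6,4],[9,0],[9,4],[12,0],[12,4],[13,1],[16,1],[17,2],[23,1],[24,2],[27,1],[29,4],[30,1],[31,1],[34,4],[37,0],[37,4],[40,0],[40,4],[42,4],[45,0],[45,4],[48,0],[48,4]]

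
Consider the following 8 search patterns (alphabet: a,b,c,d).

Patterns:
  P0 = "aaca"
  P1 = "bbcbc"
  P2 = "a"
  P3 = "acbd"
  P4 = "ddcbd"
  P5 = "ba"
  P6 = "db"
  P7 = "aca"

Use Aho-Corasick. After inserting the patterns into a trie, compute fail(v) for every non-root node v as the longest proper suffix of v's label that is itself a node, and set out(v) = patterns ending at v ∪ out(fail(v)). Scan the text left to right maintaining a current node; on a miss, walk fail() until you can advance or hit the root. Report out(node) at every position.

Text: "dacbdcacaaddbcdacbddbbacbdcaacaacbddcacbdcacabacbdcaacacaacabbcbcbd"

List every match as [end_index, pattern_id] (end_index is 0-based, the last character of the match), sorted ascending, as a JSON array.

Construct AC machine:
Trie (insert patterns):
  0='ε' goto a→1 b→5 d→13
  1='a' goto a→2 c→10  ←P2
  2='aa' goto c→3
  3='aac' goto a→4
  4='aaca' goto ·  ←P0
  5='b' goto a→18 b→6
  6='bb' goto c→7
  7='bbc' goto b→8
  8='bbcb' goto c→9
  9='bbcbc' goto ·  ←P1
  10='ac' goto a→20 b→11
  11='acb' goto d→12
  12='acbd' goto ·  ←P3
  13='d' goto b→19 d→14
  14='dd' goto c→15
  15='ddc' goto b→16
  16='ddcb' goto d→17
  17='ddcbd' goto ·  ←P4
  18='ba' goto ·  ←P5
  19='db' goto ·  ←P6
  20='aca' goto ·  ←P7

Failure links (BFS by depth):
  n1('a'): parent n0 fail=0; on 'a' 0 → fail=0;  out {2}∪∅={2}
  n5('b'): parent n0 fail=0; on 'b' 0 → fail=0;  out ∅∪∅=∅
  n13('d'): parent n0 fail=0; on 'd' 0 → fail=0;  out ∅∪∅=∅
  n2('aa'): parent n1 fail=0; on 'a' 0 → fail=1;  out ∅∪{2}={2}
  n6('bb'): parent n5 fail=0; on 'b' 0 → fail=5;  out ∅∪∅=∅
  n10('ac'): parent n1 fail=0; on 'c' 0 → fail=0;  out ∅∪∅=∅
  n14('dd'): parent n13 fail=0; on 'd' 0 → fail=13;  out ∅∪∅=∅
  n18('ba'): parent n5 fail=0; on 'a' 0 → fail=1;  out {5}∪{2}={2,5}
  n19('db'): parent n13 fail=0; on 'b' 0 → fail=5;  out {6}∪∅={6}
  n3('aac'): parent n2 fail=1; on 'c' 1 → fail=10;  out ∅∪∅=∅
  n7('bbc'): parent n6 fail=5; on 'c' 5→0 → fail=0;  out ∅∪∅=∅
  n11('acb'): parent n10 fail=0; on 'b' 0 → fail=5;  out ∅∪∅=∅
  n15('ddc'): parent n14 fail=13; on 'c' 13→0 → fail=0;  out ∅∪∅=∅
  n20('aca'): parent n10 fail=0; on 'a' 0 → fail=1;  out {7}∪{2}={2,7}
  n4('aaca'): parent n3 fail=10; on 'a' 10 → fail=20;  out {0}∪{2,7}={0,2,7}
  n8('bbcb'): parent n7 fail=0; on 'b' 0 → fail=5;  out ∅∪∅=∅
  n12('acbd'): parent n11 fail=5; on 'd' 5→0 → fail=13;  out {3}∪∅={3}
  n16('ddcb'): parent n15 fail=0; on 'b' 0 → fail=5;  out ∅∪∅=∅
  n9('bbcbc'): parent n8 fail=5; on 'c' 5→0 → fail=0;  out {1}∪∅={1}
  n17('ddcbd'): parent n16 fail=5; on 'd' 5→0 → fail=13;  out {4}∪∅={4}

Text stream:
pos 0 'd': at 13
pos 1 'a': at 1 (fail-walked)  → match P2@[1:1]
pos 2 'c': at 10
pos 3 'b': at 11
pos 4 'd': at 12  → match P3@[1:4]
pos 5 'c': at 0 (fail-walked)
pos 6 'a': at 1  → match P2@[6:6]
pos 7 'c': at 10
pos 8 'a': at 20  → match P2@[8:8],P7@[6:8]
pos 9 'a': at 2 (fail-walked)  → match P2@[9:9]
pos 10 'd': at 13 (fail-walked)
pos 11 'd': at 14
pos 12 'b': at 19 (fail-walked)  → match P6@[11:12]
pos 13 'c': at 0 (fail-walked)
pos 14 'd': at 13
pos 15 'a': at 1 (fail-walked)  → match P2@[15:15]
pos 16 'c': at 10
pos 17 'b': at 11
pos 18 'd': at 12  → match P3@[15:18]
pos 19 'd': at 14 (fail-walked)
pos 20 'b': at 19 (fail-walked)  → match P6@[19:20]
pos 21 'b': at 6 (fail-walked)
pos 22 'a': at 18 (fail-walked)  → match P2@[22:22],P5@[21:22]
pos 23 'c': at 10 (fail-walked)
pos 24 'b': at 11
pos 25 'd': at 12  → match P3@[22:25]
pos 26 'c': at 0 (fail-walked)
pos 27 'a': at 1  → match P2@[27:27]
pos 28 'a': at 2  → match P2@[28:28]
pos 29 'c': at 3
pos 30 'a': at 4  → match P0@[27:30],P2@[30:30],P7@[28:30]
pos 31 'a': at 2 (fail-walked)  → match P2@[31:31]
pos 32 'c': at 3
pos 33 'b': at 11 (fail-walked)
pos 34 'd': at 12  → match P3@[31:34]
pos 35 'd': at 14 (fail-walked)
pos 36 'c': at 15
pos 37 'a': at 1 (fail-walked)  → match P2@[37:37]
pos 38 'c': at 10
pos 39 'b': at 11
pos 40 'd': at 12  → match P3@[37:40]
pos 41 'c': at 0 (fail-walked)
pos 42 'a': at 1  → match P2@[42:42]
pos 43 'c': at 10
pos 44 'a': at 20  → match P2@[44:44],P7@[42:44]
pos 45 'b': at 5 (fail-walked)
pos 46 'a': at 18  → match P2@[46:46],P5@[45:46]
pos 47 'c': at 10 (fail-walked)
pos 48 'b': at 11
pos 49 'd': at 12  → match P3@[46:49]
pos 50 'c': at 0 (fail-walked)
pos 51 'a': at 1  → match P2@[51:51]
pos 52 'a': at 2  → match P2@[52:52]
pos 53 'c': at 3
pos 54 'a': at 4  → match P0@[51:54],P2@[54:54],P7@[52:54]
pos 55 'c': at 10 (fail-walked)
pos 56 'a': at 20  → match P2@[56:56],P7@[54:56]
pos 57 'a': at 2 (fail-walked)  → match P2@[57:57]
pos 58 'c': at 3
pos 59 'a': at 4  → match P0@[56:59],P2@[59:59],P7@[57:59]
pos 60 'b': at 5 (fail-walked)
pos 61 'b': at 6
pos 62 'c': at 7
pos 63 'b': at 8
pos 64 'c': at 9  → match P1@[60:64]
pos 65 'b': at 5 (fail-walked)
pos 66 'd': at 13 (fail-walked)

Result: [[1,2],[4,3],[6,2],[8,2],[8,7],[9,2],[12,6],[15,2],[18,3],[20,6],[22,2],[22,5],[25,3],[27,2],[28,2],[30,0],[30,2],[30,7],[31,2],[34,3],[37,2],[40,3],[42,2],[44,2],[44,7],[46,2],[46,5],[49,3],[51,2],[52,2],[54,0],[54,2],[54,7],[56,2],[56,7],[57,2],[59,0],[59,2],[59,7],[64,1]]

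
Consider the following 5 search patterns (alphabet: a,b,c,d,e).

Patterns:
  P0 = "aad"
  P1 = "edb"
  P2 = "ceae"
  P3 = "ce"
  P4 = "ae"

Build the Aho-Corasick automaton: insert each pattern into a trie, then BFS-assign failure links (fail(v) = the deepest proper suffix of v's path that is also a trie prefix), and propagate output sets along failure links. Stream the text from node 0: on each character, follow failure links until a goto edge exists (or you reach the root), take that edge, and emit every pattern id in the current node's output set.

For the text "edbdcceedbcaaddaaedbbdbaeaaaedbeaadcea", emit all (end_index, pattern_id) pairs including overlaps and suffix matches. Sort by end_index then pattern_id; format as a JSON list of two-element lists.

Construct AC machine:
Trie nodes:
  0='ε' goto a→1 c→7 e→4
  1='a' goto a→2 e→11
  2='aa' goto d→3
  3='aad' goto ·  [P0 ends]
  4='e' goto d→5
  5='ed' goto b→6
  6='edb' goto ·  [P1 ends]
  7='c' goto e→8
  8='ce' goto a→9  [P3 ends]
  9='cea' goto e→10
  10='ceae' goto ·  [P2 ends]
  11='ae' goto ·  [P4 ends]

Failure links (BFS by depth):
  fail(1) 'a': from fail(0)=0 chase 'a': 0 ⇒ 0;  out=∅∪out(0)=∅
  fail(4) 'e': from fail(0)=0 chase 'e': 0 ⇒ 0;  out=∅∪out(0)=∅
  fail(7) 'c': from fail(0)=0 chase 'c': 0 ⇒ 0;  out=∅∪out(0)=∅
  fail(2) 'aa': from fail(1)=0 chase 'a': 0 ⇒ 1;  out=∅∪out(1)=∅
  fail(5) 'ed': from fail(4)=0 chase 'd': 0 ⇒ 0;  out=∅∪out(0)=∅
  fail(8) 'ce': from fail(7)=0 chase 'e': 0 ⇒ 4;  out={3}∪out(4)={3}
  fail(11) 'ae': from fail(1)=0 chase 'e': 0 ⇒ 4;  out={4}∪out(4)={4}
  fail(3) 'aad': from fail(2)=1 chase 'd': 1→0 ⇒ 0;  out={0}∪out(0)={0}
  fail(6) 'edb': from fail(5)=0 chase 'b': 0 ⇒ 0;  out={1}∪out(0)={1}
  fail(9) 'cea': from fail(8)=4 chase 'a': 4→0 ⇒ 1;  out=∅∪out(1)=∅
  fail(10) 'ceae': from fail(9)=1 chase 'e': 1 ⇒ 11;  out={2}∪out(11)={2,4}

Scan:
pos 0 'e': at 4
pos 1 'd': at 5
pos 2 'b': at 6  → match P1@[0:2]
pos 3 'd': at 0 ·f
pos 4 'c': at 7
pos 5 'c': at 7 ·f
pos 6 'e': at 8  → match P3@[5:6]
pos 7 'e': at 4 ·f
pos 8 'd': at 5
pos 9 'b': at 6  → match P1@[7:9]
pos 10 'c': at 7 ·f
pos 11 'a': at 1 ·f
pos 12 'a': at 2
pos 13 'd': at 3  → match P0@[11:13]
pos 14 'd': at 0 ·f
pos 15 'a': at 1
pos 16 'a': at 2
pos 17 'e': at 11 ·f  → match P4@[16:17]
pos 18 'd': at 5 ·f
pos 19 'b': at 6  → match P1@[17:19]
pos 20 'b': at 0 ·f
pos 21 'd': at 0
pos 22 'b': at 0
pos 23 'a': at 1
pos 24 'e': at 11  → match P4@[23:24]
pos 25 'a': at 1 ·f
pos 26 'a': at 2
pos 27 'a': at 2 ·f
pos 28 'e': at 11 ·f  → match P4@[27:28]
pos 29 'd': at 5 ·f
pos 30 'b': at 6  → match P1@[28:30]
pos 31 'e': at 4 ·f
pos 32 'a': at 1 ·f
pos 33 'a': at 2
pos 34 'd': at 3  → match P0@[32:34]
pos 35 'c': at 7 ·f
pos 36 'e': at 8  → match P3@[35:36]
pos 37 'a': at 9

All matches (sorted): [[2,1],[6,3],[9,1],[13,0],[17,4],[19,1],[24,4],[28,4],[30,1],[34,0],[36,3]]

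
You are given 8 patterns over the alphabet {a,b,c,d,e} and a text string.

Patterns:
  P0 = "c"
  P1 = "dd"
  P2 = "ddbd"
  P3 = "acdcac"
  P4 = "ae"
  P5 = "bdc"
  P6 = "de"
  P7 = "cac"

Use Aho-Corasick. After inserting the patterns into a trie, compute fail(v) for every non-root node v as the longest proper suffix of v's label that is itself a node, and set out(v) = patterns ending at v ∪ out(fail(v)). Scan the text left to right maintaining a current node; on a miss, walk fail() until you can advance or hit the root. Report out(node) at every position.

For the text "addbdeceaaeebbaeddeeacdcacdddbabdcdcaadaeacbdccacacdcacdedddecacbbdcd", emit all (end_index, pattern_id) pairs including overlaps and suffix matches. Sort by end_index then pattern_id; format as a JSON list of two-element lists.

Construct AC machine:
Trie nodes:
  n0 'ε': a→6 b→13 c→1 d→2
  n1 'c': a→17  ←P0
  n2 'd': d→3 e→16
  n3 'dd': b→4  ←P1
  n4 'ddb': d→5
  n5 'ddbd': ·  ←P2
  n6 'a': c→7 e→12
  n7 'ac': d→8
  n8 'acd': c→9
  n9 'acdc': a→10
  n10 'acdca': c→11
  n11 'acdcac': ·  ←P3
  n12 'ae': ·  ←P4
  n13 'b': d→14
  n14 'bd': c→15
  n15 'bdc': ·  ←P5
  n16 'de': ·  ←P6
  n17 'ca': c→18
  n18 'cac': ·  ←P7

BFS fail/out derivation:
  fail(1) 'c': from fail(0)=0 chase 'c': 0 ⇒ 0;  out={0}∪out(0)={0}
  fail(2) 'd': from fail(0)=0 chase 'd': 0 ⇒ 0;  out=∅∪out(0)=∅
  fail(6) 'a': from fail(0)=0 chase 'a': 0 ⇒ 0;  out=∅∪out(0)=∅
  fail(13) 'b': from fail(0)=0 chase 'b': 0 ⇒ 0;  out=∅∪out(0)=∅
  fail(3) 'dd': from fail(2)=0 chase 'd': 0 ⇒ 2;  out={1}∪out(2)={1}
  fail(7) 'ac': from fail(6)=0 chase 'c': 0 ⇒ 1;  out=∅∪out(1)={0}
  fail(12) 'ae': from fail(6)=0 chase 'e': 0 ⇒ 0;  out={4}∪out(0)={4}
  fail(14) 'bd': from fail(13)=0 chase 'd': 0 ⇒ 2;  out=∅∪out(2)=∅
  fail(16) 'de': from fail(2)=0 chase 'e': 0 ⇒ 0;  out={6}∪out(0)={6}
  fail(17) 'ca': from fail(1)=0 chase 'a': 0 ⇒ 6;  out=∅∪out(6)=∅
  fail(4) 'ddb': from fail(3)=2 chase 'b': 2→0 ⇒ 13;  out=∅∪out(13)=∅
  fail(8) 'acd': from fail(7)=1 chase 'd': 1→0 ⇒ 2;  out=∅∪out(2)=∅
  fail(15) 'bdc': from fail(14)=2 chase 'c': 2→0 ⇒ 1;  out={5}∪out(1)={0,5}
  fail(18) 'cac': from fail(17)=6 chase 'c': 6 ⇒ 7;  out={7}∪out(7)={0,7}
  fail(5) 'ddbd': from fail(4)=13 chase 'd': 13 ⇒ 14;  out={2}∪out(14)={2}
  fail(9) 'acdc': from fail(8)=2 chase 'c': 2→0 ⇒ 1;  out=∅∪out(1)={0}
  fail(10) 'acdca': from fail(9)=1 chase 'a': 1 ⇒ 17;  out=∅∪out(17)=∅
  fail(11) 'acdcac': from fail(10)=17 chase 'c': 17 ⇒ 18;  out={3}∪out(18)={0,3,7}

Run:
[0] read 'a'  n0⇒n6
[1] read 'd'  n6⇒n2 (fail-walked)
[2] read 'd'  n2⇒n3  ** P1@[1:2]
[3] read 'b'  n3⇒n4
[4] read 'd'  n4⇒n5  ** P2@[1:4]
[5] read 'e'  n5⇒n16 (fail-walked)  ** P6@[4:5]
[6] read 'c'  n16⇒n1 (fail-walked)  ** P0@[6:6]
[7] read 'e'  n1⇒n0 (fail-walked)
[8] read 'a'  n0⇒n6
[9] read 'a'  n6⇒n6 (fail-walked)
[10] read 'e'  n6⇒n12  ** P4@[9:10]
[11] read 'e'  n12⇒n0 (fail-walked)
[12] read 'b'  n0⇒n13
[13] read 'b'  n13⇒n13 (fail-walked)
[14] read 'a'  n13⇒n6 (fail-walked)
[15] read 'e'  n6⇒n12  ** P4@[14:15]
[16] read 'd'  n12⇒n2 (fail-walked)
[17] read 'd'  n2⇒n3  ** P1@[16:17]
[18] read 'e'  n3⇒n16 (fail-walked)  ** P6@[17:18]
[19] read 'e'  n16⇒n0 (fail-walked)
[20] read 'a'  n0⇒n6
[21] read 'c'  n6⇒n7  ** P0@[21:21]
[22] read 'd'  n7⇒n8
[23] read 'c'  n8⇒n9  ** P0@[23:23]
[24] read 'a'  n9⇒n10
[25] read 'c'  n10⇒n11  ** P0@[25:25],P3@[20:25],P7@[23:25]
[26] read 'd'  n11⇒n8 (fail-walked)
[27] read 'd'  n8⇒n3 (fail-walked)  ** P1@[26:27]
[28] read 'd'  n3⇒n3 (fail-walked)  ** P1@[27:28]
[29] read 'b'  n3⇒n4
[30] read 'a'  n4⇒n6 (fail-walked)
[31] read 'b'  n6⇒n13 (fail-walked)
[32] read 'd'  n13⇒n14
[33] read 'c'  n14⇒n15  ** P0@[33:33],P5@[31:33]
[34] read 'd'  n15⇒n2 (fail-walked)
[35] read 'c'  n2⇒n1 (fail-walked)  ** P0@[35:35]
[36] read 'a'  n1⇒n17
[37] read 'a'  n17⇒n6 (fail-walked)
[38] read 'd'  n6⇒n2 (fail-walked)
[39] read 'a'  n2⇒n6 (fail-walked)
[40] read 'e'  n6⇒n12  ** P4@[39:40]
[41] read 'a'  n12⇒n6 (fail-walked)
[42] read 'c'  n6⇒n7  ** P0@[42:42]
[43] read 'b'  n7⇒n13 (fail-walked)
[44] read 'd'  n13⇒n14
[45] read 'c'  n14⇒n15  ** P0@[45:45],P5@[43:45]
[46] read 'c'  n15⇒n1 (fail-walked)  ** P0@[46:46]
[47] read 'a'  n1⇒n17
[48] read 'c'  n17⇒n18  ** P0@[48:48],P7@[46:48]
[49] read 'a'  n18⇒n17 (fail-walked)
[50] read 'c'  n17⇒n18  ** P0@[50:50],P7@[48:50]
[51] read 'd'  n18⇒n8 (fail-walked)
[52] read 'c'  n8⇒n9  ** P0@[52:52]
[53] read 'a'  n9⇒n10
[54] read 'c'  n10⇒n11  ** P0@[54:54],P3@[49:54],P7@[52:54]
[55] read 'd'  n11⇒n8 (fail-walked)
[56] read 'e'  n8⇒n16 (fail-walked)  ** P6@[55:56]
[57] read 'd'  n16⇒n2 (fail-walked)
[58] read 'd'  n2⇒n3  ** P1@[57:58]
[59] read 'd'  n3⇒n3 (fail-walked)  ** P1@[58:59]
[60] read 'e'  n3⇒n16 (fail-walked)  ** P6@[59:60]
[61] read 'c'  n16⇒n1 (fail-walked)  ** P0@[61:61]
[62] read 'a'  n1⇒n17
[63] read 'c'  n17⇒n18  ** P0@[63:63],P7@[61:63]
[64] read 'b'  n18⇒n13 (fail-walked)
[65] read 'b'  n13⇒n13 (fail-walked)
[66] read 'd'  n13⇒n14
[67] read 'c'  n14⇒n15  ** P0@[67:67],P5@[65:67]
[68] read 'd'  n15⇒n2 (fail-walked)

Matches: [[2,1],[4,2],[5,6],[6,0],[10,4],[15,4],[17,1],[18,6],[21,0],[23,0],[25,0],[25,3],[25,7],[27,1],[28,1],[33,0],[33,5],[35,0],[40,4],[42,0],[45,0],[45,5],[46,0],[48,0],[48,7],[50,0],[50,7],[52,0],[54,0],[54,3],[54,7],[56,6],[58,1],[59,1],[60,6],[61,0],[63,0],[63,7],[67,0],[67,5]]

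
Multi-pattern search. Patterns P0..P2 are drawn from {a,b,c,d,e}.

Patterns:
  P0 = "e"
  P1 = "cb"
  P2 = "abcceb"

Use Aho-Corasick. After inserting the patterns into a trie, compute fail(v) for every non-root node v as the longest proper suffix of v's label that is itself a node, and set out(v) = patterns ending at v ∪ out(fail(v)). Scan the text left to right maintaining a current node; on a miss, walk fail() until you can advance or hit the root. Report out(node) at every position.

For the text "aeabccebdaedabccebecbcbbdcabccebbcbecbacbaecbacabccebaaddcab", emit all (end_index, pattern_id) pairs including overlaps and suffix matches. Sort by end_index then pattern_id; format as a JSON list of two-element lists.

Construct AC machine:
Trie nodes:
  n0 'ε': a→4 c→2 e→1
  n1 'e': ·  [P0 ends]
  n2 'c': b→3
  n3 'cb': ·  [P1 ends]
  n4 'a': b→5
  n5 'ab': c→6
  n6 'abc': c→7
  n7 'abcc': e→8
  n8 'abcce': b→9
  n9 'abcceb': ·  [P2 ends]

Failure links (BFS by depth):
  fail(1) 'e': from fail(0)=0 chase 'e': 0 ⇒ 0;  out={0}∪out(0)={0}
  fail(2) 'c': from fail(0)=0 chase 'c': 0 ⇒ 0;  out=∅∪out(0)=∅
  fail(4) 'a': from fail(0)=0 chase 'a': 0 ⇒ 0;  out=∅∪out(0)=∅
  fail(3) 'cb': from fail(2)=0 chase 'b': 0 ⇒ 0;  out={1}∪out(0)={1}
  fail(5) 'ab': from fail(4)=0 chase 'b': 0 ⇒ 0;  out=∅∪out(0)=∅
  fail(6) 'abc': from fail(5)=0 chase 'c': 0 ⇒ 2;  out=∅∪out(2)=∅
  fail(7) 'abcc': from fail(6)=2 chase 'c': 2→0 ⇒ 2;  out=∅∪out(2)=∅
  fail(8) 'abcce': from fail(7)=2 chase 'e': 2→0 ⇒ 1;  out=∅∪out(1)={0}
  fail(9) 'abcceb': from fail(8)=1 chase 'b': 1→0 ⇒ 0;  out={2}∪out(0)={2}

Scan:
pos 0 'a': at 4
pos 1 'e': at 1 (fail-walked)  → match P0@[1:1]
pos 2 'a': at 4 (fail-walked)
pos 3 'b': at 5
pos 4 'c': at 6
pos 5 'c': at 7
pos 6 'e': at 8  → match P0@[6:6]
pos 7 'b': at 9  → match P2@[2:7]
pos 8 'd': at 0 (fail-walked)
pos 9 'a': at 4
pos 10 'e': at 1 (fail-walked)  → match P0@[10:10]
pos 11 'd': at 0 (fail-walked)
pos 12 'a': at 4
pos 13 'b': at 5
pos 14 'c': at 6
pos 15 'c': at 7
pos 16 'e': at 8  → match P0@[16:16]
pos 17 'b': at 9  → match P2@[12:17]
pos 18 'e': at 1 (fail-walked)  → match P0@[18:18]
pos 19 'c': at 2 (fail-walked)
pos 20 'b': at 3  → match P1@[19:20]
pos 21 'c': at 2 (fail-walked)
pos 22 'b': at 3  → match P1@[21:22]
pos 23 'b': at 0 (fail-walked)
pos 24 'd': at 0
pos 25 'c': at 2
pos 26 'a': at 4 (fail-walked)
pos 27 'b': at 5
pos 28 'c': at 6
pos 29 'c': at 7
pos 30 'e': at 8  → match P0@[30:30]
pos 31 'b': at 9  → match P2@[26:31]
pos 32 'b': at 0 (fail-walked)
pos 33 'c': at 2
pos 34 'b': at 3  → match P1@[33:34]
pos 35 'e': at 1 (fail-walked)  → match P0@[35:35]
pos 36 'c': at 2 (fail-walked)
pos 37 'b': at 3  → match P1@[36:37]
pos 38 'a': at 4 (fail-walked)
pos 39 'c': at 2 (fail-walked)
pos 40 'b': at 3  → match P1@[39:40]
pos 41 'a': at 4 (fail-walked)
pos 42 'e': at 1 (fail-walked)  → match P0@[42:42]
pos 43 'c': at 2 (fail-walked)
pos 44 'b': at 3  → match P1@[43:44]
pos 45 'a': at 4 (fail-walked)
pos 46 'c': at 2 (fail-walked)
pos 47 'a': at 4 (fail-walked)
pos 48 'b': at 5
pos 49 'c': at 6
pos 50 'c': at 7
pos 51 'e': at 8  → match P0@[51:51]
pos 52 'b': at 9  → match P2@[47:52]
pos 53 'a': at 4 (fail-walked)
pos 54 'a': at 4 (fail-walked)
pos 55 'd': at 0 (fail-walked)
pos 56 'd': at 0
pos 57 'c': at 2
pos 58 'a': at 4 (fail-walked)
pos 59 'b': at 5

All matches (sorted): [[1,0],[6,0],[7,2],[10,0],[16,0],[17,2],[18,0],[20,1],[22,1],[30,0],[31,2],[34,1],[35,0],[37,1],[40,1],[42,0],[44,1],[51,0],[52,2]]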